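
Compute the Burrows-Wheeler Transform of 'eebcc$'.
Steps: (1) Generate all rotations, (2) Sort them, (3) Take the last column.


Rotations (sorted):
  0: $eebcc -> last char: c
  1: bcc$ee -> last char: e
  2: c$eebc -> last char: c
  3: cc$eeb -> last char: b
  4: ebcc$e -> last char: e
  5: eebcc$ -> last char: $


BWT = cecbe$


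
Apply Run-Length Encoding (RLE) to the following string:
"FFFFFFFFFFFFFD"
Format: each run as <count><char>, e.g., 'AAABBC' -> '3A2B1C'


Scanning runs left to right:
  i=0: run of 'F' x 13 -> '13F'
  i=13: run of 'D' x 1 -> '1D'

RLE = 13F1D


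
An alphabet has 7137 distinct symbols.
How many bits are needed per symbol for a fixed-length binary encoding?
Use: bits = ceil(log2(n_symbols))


log2(7137) = 12.8011
Bracket: 2^12 = 4096 < 7137 <= 2^13 = 8192
So ceil(log2(7137)) = 13

bits = ceil(log2(7137)) = ceil(12.8011) = 13 bits


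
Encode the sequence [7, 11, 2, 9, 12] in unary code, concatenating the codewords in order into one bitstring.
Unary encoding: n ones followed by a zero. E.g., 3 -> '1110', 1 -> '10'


Encode each number as n ones followed by a terminating 0:
  7 -> 11111110 (8 bits)
  11 -> 111111111110 (12 bits)
  2 -> 110 (3 bits)
  9 -> 1111111110 (10 bits)
  12 -> 1111111111110 (13 bits)
Total length = 8 + 12 + 3 + 10 + 13 = 46 bits.

Unary([7, 11, 2, 9, 12]) = 1111111011111111111011011111111101111111111110 (46 bits)


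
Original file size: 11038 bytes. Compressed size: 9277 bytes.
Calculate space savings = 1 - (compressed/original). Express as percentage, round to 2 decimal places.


ratio = compressed/original = 9277/11038 = 0.84046
savings = 1 - ratio = 1 - 0.84046 = 0.15954
as a percentage: 0.15954 * 100 = 15.95%

Space savings = 1 - 9277/11038 = 15.95%


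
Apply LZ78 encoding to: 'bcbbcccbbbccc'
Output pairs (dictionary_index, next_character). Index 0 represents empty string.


LZ78 encoding steps:
Dictionary: {0: ''}
Step 1: w='' (idx 0), next='b' -> output (0, 'b'), add 'b' as idx 1
Step 2: w='' (idx 0), next='c' -> output (0, 'c'), add 'c' as idx 2
Step 3: w='b' (idx 1), next='b' -> output (1, 'b'), add 'bb' as idx 3
Step 4: w='c' (idx 2), next='c' -> output (2, 'c'), add 'cc' as idx 4
Step 5: w='c' (idx 2), next='b' -> output (2, 'b'), add 'cb' as idx 5
Step 6: w='bb' (idx 3), next='c' -> output (3, 'c'), add 'bbc' as idx 6
Step 7: w='cc' (idx 4), end of input -> output (4, '')


Encoded: [(0, 'b'), (0, 'c'), (1, 'b'), (2, 'c'), (2, 'b'), (3, 'c'), (4, '')]


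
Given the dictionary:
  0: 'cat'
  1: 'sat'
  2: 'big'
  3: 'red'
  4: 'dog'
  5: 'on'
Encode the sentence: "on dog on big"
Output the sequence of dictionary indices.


Look up each word in the dictionary:
  'on' -> 5
  'dog' -> 4
  'on' -> 5
  'big' -> 2

Encoded: [5, 4, 5, 2]


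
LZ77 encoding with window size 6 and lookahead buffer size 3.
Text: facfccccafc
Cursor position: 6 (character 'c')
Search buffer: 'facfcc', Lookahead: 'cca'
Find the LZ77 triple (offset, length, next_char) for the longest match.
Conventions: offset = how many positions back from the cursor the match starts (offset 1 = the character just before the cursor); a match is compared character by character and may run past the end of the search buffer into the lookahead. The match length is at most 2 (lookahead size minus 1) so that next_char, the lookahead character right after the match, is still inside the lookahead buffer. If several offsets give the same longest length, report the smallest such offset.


Try each offset into the search buffer:
  offset=1 (pos 5, char 'c'): match length 2
  offset=2 (pos 4, char 'c'): match length 2
  offset=3 (pos 3, char 'f'): match length 0
  offset=4 (pos 2, char 'c'): match length 1
  offset=5 (pos 1, char 'a'): match length 0
  offset=6 (pos 0, char 'f'): match length 0
Longest match has length 2, found at offsets 1, 2; take the smallest, offset 1.
next_char = character at position 6 + 2 = 8 -> 'a'

Best match: offset=1, length=2 (matching 'cc' starting at position 5)
LZ77 triple: (1, 2, 'a')


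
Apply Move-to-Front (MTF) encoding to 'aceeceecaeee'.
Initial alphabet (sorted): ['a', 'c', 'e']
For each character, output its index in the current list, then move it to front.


MTF encoding:
'a': index 0 in ['a', 'c', 'e'] -> ['a', 'c', 'e']
'c': index 1 in ['a', 'c', 'e'] -> ['c', 'a', 'e']
'e': index 2 in ['c', 'a', 'e'] -> ['e', 'c', 'a']
'e': index 0 in ['e', 'c', 'a'] -> ['e', 'c', 'a']
'c': index 1 in ['e', 'c', 'a'] -> ['c', 'e', 'a']
'e': index 1 in ['c', 'e', 'a'] -> ['e', 'c', 'a']
'e': index 0 in ['e', 'c', 'a'] -> ['e', 'c', 'a']
'c': index 1 in ['e', 'c', 'a'] -> ['c', 'e', 'a']
'a': index 2 in ['c', 'e', 'a'] -> ['a', 'c', 'e']
'e': index 2 in ['a', 'c', 'e'] -> ['e', 'a', 'c']
'e': index 0 in ['e', 'a', 'c'] -> ['e', 'a', 'c']
'e': index 0 in ['e', 'a', 'c'] -> ['e', 'a', 'c']


Output: [0, 1, 2, 0, 1, 1, 0, 1, 2, 2, 0, 0]


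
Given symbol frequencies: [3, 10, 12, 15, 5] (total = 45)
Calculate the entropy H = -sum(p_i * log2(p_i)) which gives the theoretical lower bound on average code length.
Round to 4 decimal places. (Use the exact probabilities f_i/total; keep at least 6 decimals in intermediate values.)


Per-symbol terms -p_i * log2(p_i) with p_i = f_i/45:
  p = 3/45 = 0.066667: log2(p) = -3.906891, -p*log2(p) = 0.260459
  p = 10/45 = 0.222222: log2(p) = -2.169925, -p*log2(p) = 0.482206
  p = 12/45 = 0.266667: log2(p) = -1.906891, -p*log2(p) = 0.508504
  p = 15/45 = 0.333333: log2(p) = -1.584963, -p*log2(p) = 0.528321
  p = 5/45 = 0.111111: log2(p) = -3.169925, -p*log2(p) = 0.352214
H = 0.260459 + 0.482206 + 0.508504 + 0.528321 + 0.352214 = 2.131704

H = 2.1317 bits/symbol


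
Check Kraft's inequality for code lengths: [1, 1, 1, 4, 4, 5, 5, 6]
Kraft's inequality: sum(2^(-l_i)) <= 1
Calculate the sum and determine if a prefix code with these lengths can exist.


Sum = 2^(-1) + 2^(-1) + 2^(-1) + 2^(-4) + 2^(-4) + 2^(-5) + 2^(-5) + 2^(-6)
    = 0.5 + 0.5 + 0.5 + 0.0625 + 0.0625 + 0.03125 + 0.03125 + 0.015625
    = 109/64 = 1.703125
Since 1.703125 > 1, Kraft's inequality is NOT satisfied.
A prefix code with these lengths CANNOT exist.

Kraft sum = 1.703125. Not satisfied.


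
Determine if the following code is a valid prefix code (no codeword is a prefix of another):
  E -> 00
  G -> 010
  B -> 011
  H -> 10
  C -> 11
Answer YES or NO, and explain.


Checking each pair (does one codeword prefix another?):
  E='00' vs G='010': no prefix
  E='00' vs B='011': no prefix
  E='00' vs H='10': no prefix
  E='00' vs C='11': no prefix
  G='010' vs E='00': no prefix
  G='010' vs B='011': no prefix
  G='010' vs H='10': no prefix
  G='010' vs C='11': no prefix
  B='011' vs E='00': no prefix
  B='011' vs G='010': no prefix
  B='011' vs H='10': no prefix
  B='011' vs C='11': no prefix
  H='10' vs E='00': no prefix
  H='10' vs G='010': no prefix
  H='10' vs B='011': no prefix
  H='10' vs C='11': no prefix
  C='11' vs E='00': no prefix
  C='11' vs G='010': no prefix
  C='11' vs B='011': no prefix
  C='11' vs H='10': no prefix
No violation found over all pairs.

YES -- this is a valid prefix code. No codeword is a prefix of any other codeword.


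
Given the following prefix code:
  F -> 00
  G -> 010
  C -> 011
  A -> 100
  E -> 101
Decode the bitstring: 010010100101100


Decoding step by step:
Bits 010 -> G
Bits 010 -> G
Bits 100 -> A
Bits 101 -> E
Bits 100 -> A


Decoded message: GGAEA


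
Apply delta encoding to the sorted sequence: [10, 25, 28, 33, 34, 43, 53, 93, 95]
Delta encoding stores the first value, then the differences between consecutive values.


First value: 10
Deltas:
  25 - 10 = 15
  28 - 25 = 3
  33 - 28 = 5
  34 - 33 = 1
  43 - 34 = 9
  53 - 43 = 10
  93 - 53 = 40
  95 - 93 = 2


Delta encoded: [10, 15, 3, 5, 1, 9, 10, 40, 2]


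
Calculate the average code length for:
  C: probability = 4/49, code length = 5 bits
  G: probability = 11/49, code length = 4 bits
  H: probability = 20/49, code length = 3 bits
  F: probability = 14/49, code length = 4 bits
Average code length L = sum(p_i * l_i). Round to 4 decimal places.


Weighted contributions p_i * l_i:
  C: (4/49) * 5 = 20/49
  G: (11/49) * 4 = 44/49
  H: (20/49) * 3 = 60/49
  F: (14/49) * 4 = 56/49
Sum = (20 + 44 + 60 + 56)/49 = 180/49

L = 180/49 = 3.6735 bits/symbol


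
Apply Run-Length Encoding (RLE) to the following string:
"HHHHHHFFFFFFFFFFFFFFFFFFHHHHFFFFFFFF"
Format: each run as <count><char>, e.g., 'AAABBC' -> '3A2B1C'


Scanning runs left to right:
  i=0: run of 'H' x 6 -> '6H'
  i=6: run of 'F' x 18 -> '18F'
  i=24: run of 'H' x 4 -> '4H'
  i=28: run of 'F' x 8 -> '8F'

RLE = 6H18F4H8F


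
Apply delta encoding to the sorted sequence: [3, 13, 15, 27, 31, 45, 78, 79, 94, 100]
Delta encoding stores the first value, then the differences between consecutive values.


First value: 3
Deltas:
  13 - 3 = 10
  15 - 13 = 2
  27 - 15 = 12
  31 - 27 = 4
  45 - 31 = 14
  78 - 45 = 33
  79 - 78 = 1
  94 - 79 = 15
  100 - 94 = 6


Delta encoded: [3, 10, 2, 12, 4, 14, 33, 1, 15, 6]


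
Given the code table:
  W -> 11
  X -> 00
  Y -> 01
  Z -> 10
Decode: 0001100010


Decoding:
00 -> X
01 -> Y
10 -> Z
00 -> X
10 -> Z


Result: XYZXZ


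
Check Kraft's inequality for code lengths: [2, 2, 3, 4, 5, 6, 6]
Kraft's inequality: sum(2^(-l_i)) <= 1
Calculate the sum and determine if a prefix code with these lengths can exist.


Sum = 2^(-2) + 2^(-2) + 2^(-3) + 2^(-4) + 2^(-5) + 2^(-6) + 2^(-6)
    = 0.25 + 0.25 + 0.125 + 0.0625 + 0.03125 + 0.015625 + 0.015625
    = 48/64 = 0.75
Since 0.75 <= 1, Kraft's inequality IS satisfied.
A prefix code with these lengths CAN exist.

Kraft sum = 0.75. Satisfied.


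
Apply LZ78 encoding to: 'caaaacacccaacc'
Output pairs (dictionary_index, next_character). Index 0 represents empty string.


LZ78 encoding steps:
Dictionary: {0: ''}
Step 1: w='' (idx 0), next='c' -> output (0, 'c'), add 'c' as idx 1
Step 2: w='' (idx 0), next='a' -> output (0, 'a'), add 'a' as idx 2
Step 3: w='a' (idx 2), next='a' -> output (2, 'a'), add 'aa' as idx 3
Step 4: w='a' (idx 2), next='c' -> output (2, 'c'), add 'ac' as idx 4
Step 5: w='ac' (idx 4), next='c' -> output (4, 'c'), add 'acc' as idx 5
Step 6: w='c' (idx 1), next='a' -> output (1, 'a'), add 'ca' as idx 6
Step 7: w='acc' (idx 5), end of input -> output (5, '')


Encoded: [(0, 'c'), (0, 'a'), (2, 'a'), (2, 'c'), (4, 'c'), (1, 'a'), (5, '')]


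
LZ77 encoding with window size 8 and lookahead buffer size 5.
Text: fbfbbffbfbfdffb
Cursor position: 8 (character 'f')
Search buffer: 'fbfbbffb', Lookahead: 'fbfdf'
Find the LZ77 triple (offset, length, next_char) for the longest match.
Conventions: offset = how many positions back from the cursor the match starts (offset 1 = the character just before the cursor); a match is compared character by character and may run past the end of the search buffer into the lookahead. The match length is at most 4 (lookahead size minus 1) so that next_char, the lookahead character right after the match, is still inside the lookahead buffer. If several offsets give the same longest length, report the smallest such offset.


Try each offset into the search buffer:
  offset=1 (pos 7, char 'b'): match length 0
  offset=2 (pos 6, char 'f'): match length 3
  offset=3 (pos 5, char 'f'): match length 1
  offset=4 (pos 4, char 'b'): match length 0
  offset=5 (pos 3, char 'b'): match length 0
  offset=6 (pos 2, char 'f'): match length 2
  offset=7 (pos 1, char 'b'): match length 0
  offset=8 (pos 0, char 'f'): match length 3
Longest match has length 3, found at offsets 2, 8; take the smallest, offset 2.
next_char = character at position 8 + 3 = 11 -> 'd'

Best match: offset=2, length=3 (matching 'fbf' starting at position 6)
LZ77 triple: (2, 3, 'd')


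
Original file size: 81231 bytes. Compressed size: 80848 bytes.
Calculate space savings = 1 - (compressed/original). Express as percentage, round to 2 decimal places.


ratio = compressed/original = 80848/81231 = 0.995285
savings = 1 - ratio = 1 - 0.995285 = 0.004715
as a percentage: 0.004715 * 100 = 0.47%

Space savings = 1 - 80848/81231 = 0.47%


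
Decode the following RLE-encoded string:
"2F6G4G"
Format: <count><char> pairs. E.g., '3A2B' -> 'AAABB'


Expanding each <count><char> pair:
  2F -> 'FF'
  6G -> 'GGGGGG'
  4G -> 'GGGG'

Decoded = FFGGGGGGGGGG


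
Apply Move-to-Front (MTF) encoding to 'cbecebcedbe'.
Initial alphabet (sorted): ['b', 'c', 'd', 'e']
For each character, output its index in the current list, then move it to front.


MTF encoding:
'c': index 1 in ['b', 'c', 'd', 'e'] -> ['c', 'b', 'd', 'e']
'b': index 1 in ['c', 'b', 'd', 'e'] -> ['b', 'c', 'd', 'e']
'e': index 3 in ['b', 'c', 'd', 'e'] -> ['e', 'b', 'c', 'd']
'c': index 2 in ['e', 'b', 'c', 'd'] -> ['c', 'e', 'b', 'd']
'e': index 1 in ['c', 'e', 'b', 'd'] -> ['e', 'c', 'b', 'd']
'b': index 2 in ['e', 'c', 'b', 'd'] -> ['b', 'e', 'c', 'd']
'c': index 2 in ['b', 'e', 'c', 'd'] -> ['c', 'b', 'e', 'd']
'e': index 2 in ['c', 'b', 'e', 'd'] -> ['e', 'c', 'b', 'd']
'd': index 3 in ['e', 'c', 'b', 'd'] -> ['d', 'e', 'c', 'b']
'b': index 3 in ['d', 'e', 'c', 'b'] -> ['b', 'd', 'e', 'c']
'e': index 2 in ['b', 'd', 'e', 'c'] -> ['e', 'b', 'd', 'c']


Output: [1, 1, 3, 2, 1, 2, 2, 2, 3, 3, 2]


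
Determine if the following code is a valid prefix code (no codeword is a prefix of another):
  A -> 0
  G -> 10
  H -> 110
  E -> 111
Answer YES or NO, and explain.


Checking each pair (does one codeword prefix another?):
  A='0' vs G='10': no prefix
  A='0' vs H='110': no prefix
  A='0' vs E='111': no prefix
  G='10' vs A='0': no prefix
  G='10' vs H='110': no prefix
  G='10' vs E='111': no prefix
  H='110' vs A='0': no prefix
  H='110' vs G='10': no prefix
  H='110' vs E='111': no prefix
  E='111' vs A='0': no prefix
  E='111' vs G='10': no prefix
  E='111' vs H='110': no prefix
No violation found over all pairs.

YES -- this is a valid prefix code. No codeword is a prefix of any other codeword.


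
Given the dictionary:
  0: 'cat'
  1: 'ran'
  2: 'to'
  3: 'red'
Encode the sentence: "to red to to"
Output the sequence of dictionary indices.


Look up each word in the dictionary:
  'to' -> 2
  'red' -> 3
  'to' -> 2
  'to' -> 2

Encoded: [2, 3, 2, 2]


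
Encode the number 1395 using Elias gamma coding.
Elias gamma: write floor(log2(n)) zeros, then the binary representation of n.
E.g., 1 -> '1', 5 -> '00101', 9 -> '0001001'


num_bits = floor(log2(1395)) + 1 = 11
leading_zeros = num_bits - 1 = 10
binary(1395) = 10101110011

Elias gamma(1395) = '0000000000' + '10101110011' = 000000000010101110011 (21 bits)


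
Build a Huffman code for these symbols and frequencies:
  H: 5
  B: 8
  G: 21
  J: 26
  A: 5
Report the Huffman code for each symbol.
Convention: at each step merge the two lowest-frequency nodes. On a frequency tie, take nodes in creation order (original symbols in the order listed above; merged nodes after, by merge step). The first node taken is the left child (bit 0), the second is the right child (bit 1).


Huffman tree construction:
Step 1: Merge H(5) + A(5) = 10
Step 2: Merge B(8) + (H+A)(10) = 18
Step 3: Merge (B+(H+A))(18) + G(21) = 39
Step 4: Merge J(26) + ((B+(H+A))+G)(39) = 65
Read each symbol's code off the tree from the root (left child = 0, right child = 1).

Codes:
  H: 1010 (length 4)
  B: 100 (length 3)
  G: 11 (length 2)
  J: 0 (length 1)
  A: 1011 (length 4)
Average code length: 132/65 = 2.0308 bits/symbol


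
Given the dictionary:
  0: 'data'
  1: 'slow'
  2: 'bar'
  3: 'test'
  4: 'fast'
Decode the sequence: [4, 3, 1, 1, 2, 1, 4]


Look up each index in the dictionary:
  4 -> 'fast'
  3 -> 'test'
  1 -> 'slow'
  1 -> 'slow'
  2 -> 'bar'
  1 -> 'slow'
  4 -> 'fast'

Decoded: "fast test slow slow bar slow fast"


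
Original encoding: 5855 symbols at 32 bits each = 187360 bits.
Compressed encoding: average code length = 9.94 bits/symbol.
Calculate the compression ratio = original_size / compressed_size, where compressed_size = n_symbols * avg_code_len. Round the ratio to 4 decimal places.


original_size = n_symbols * orig_bits = 5855 * 32 = 187360 bits
compressed_size = n_symbols * avg_code_len = 5855 * 9.94 = 58198.7 bits
ratio = original_size / compressed_size = 187360 / 58198.7 = 3.2193

Compression ratio = 3.2193


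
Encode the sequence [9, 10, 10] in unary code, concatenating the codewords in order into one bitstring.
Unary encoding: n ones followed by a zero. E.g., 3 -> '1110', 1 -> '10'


Encode each number as n ones followed by a terminating 0:
  9 -> 1111111110 (10 bits)
  10 -> 11111111110 (11 bits)
  10 -> 11111111110 (11 bits)
Total length = 10 + 11 + 11 = 32 bits.

Unary([9, 10, 10]) = 11111111101111111111011111111110 (32 bits)


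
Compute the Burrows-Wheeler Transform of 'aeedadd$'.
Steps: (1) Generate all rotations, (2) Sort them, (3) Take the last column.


Rotations (sorted):
  0: $aeedadd -> last char: d
  1: add$aeed -> last char: d
  2: aeedadd$ -> last char: $
  3: d$aeedad -> last char: d
  4: dadd$aee -> last char: e
  5: dd$aeeda -> last char: a
  6: edadd$ae -> last char: e
  7: eedadd$a -> last char: a


BWT = dd$deaea


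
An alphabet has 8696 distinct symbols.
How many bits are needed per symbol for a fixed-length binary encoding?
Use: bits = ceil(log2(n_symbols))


log2(8696) = 13.0861
Bracket: 2^13 = 8192 < 8696 <= 2^14 = 16384
So ceil(log2(8696)) = 14

bits = ceil(log2(8696)) = ceil(13.0861) = 14 bits


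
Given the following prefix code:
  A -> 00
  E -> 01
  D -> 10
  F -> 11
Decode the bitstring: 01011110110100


Decoding step by step:
Bits 01 -> E
Bits 01 -> E
Bits 11 -> F
Bits 10 -> D
Bits 11 -> F
Bits 01 -> E
Bits 00 -> A


Decoded message: EEFDFEA


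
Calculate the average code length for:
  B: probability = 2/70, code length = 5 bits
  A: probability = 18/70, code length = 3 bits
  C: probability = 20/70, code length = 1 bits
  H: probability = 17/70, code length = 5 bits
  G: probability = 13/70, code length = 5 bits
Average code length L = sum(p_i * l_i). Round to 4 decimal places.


Weighted contributions p_i * l_i:
  B: (2/70) * 5 = 10/70
  A: (18/70) * 3 = 54/70
  C: (20/70) * 1 = 20/70
  H: (17/70) * 5 = 85/70
  G: (13/70) * 5 = 65/70
Sum = (10 + 54 + 20 + 85 + 65)/70 = 234/70

L = 234/70 = 3.3429 bits/symbol


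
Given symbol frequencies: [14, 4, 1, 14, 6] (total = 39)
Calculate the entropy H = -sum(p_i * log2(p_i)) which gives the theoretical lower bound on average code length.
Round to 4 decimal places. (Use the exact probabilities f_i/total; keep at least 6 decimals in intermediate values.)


Per-symbol terms -p_i * log2(p_i) with p_i = f_i/39:
  p = 14/39 = 0.358974: log2(p) = -1.478047, -p*log2(p) = 0.530581
  p = 4/39 = 0.102564: log2(p) = -3.285402, -p*log2(p) = 0.336964
  p = 1/39 = 0.025641: log2(p) = -5.285402, -p*log2(p) = 0.135523
  p = 14/39 = 0.358974: log2(p) = -1.478047, -p*log2(p) = 0.530581
  p = 6/39 = 0.153846: log2(p) = -2.700440, -p*log2(p) = 0.415452
H = 0.530581 + 0.336964 + 0.135523 + 0.530581 + 0.415452 = 1.949101

H = 1.9491 bits/symbol


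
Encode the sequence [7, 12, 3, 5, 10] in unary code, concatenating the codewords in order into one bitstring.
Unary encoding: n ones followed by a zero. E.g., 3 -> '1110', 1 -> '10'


Encode each number as n ones followed by a terminating 0:
  7 -> 11111110 (8 bits)
  12 -> 1111111111110 (13 bits)
  3 -> 1110 (4 bits)
  5 -> 111110 (6 bits)
  10 -> 11111111110 (11 bits)
Total length = 8 + 13 + 4 + 6 + 11 = 42 bits.

Unary([7, 12, 3, 5, 10]) = 111111101111111111110111011111011111111110 (42 bits)


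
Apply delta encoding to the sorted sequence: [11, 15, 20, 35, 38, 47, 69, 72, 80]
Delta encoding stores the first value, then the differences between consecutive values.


First value: 11
Deltas:
  15 - 11 = 4
  20 - 15 = 5
  35 - 20 = 15
  38 - 35 = 3
  47 - 38 = 9
  69 - 47 = 22
  72 - 69 = 3
  80 - 72 = 8


Delta encoded: [11, 4, 5, 15, 3, 9, 22, 3, 8]


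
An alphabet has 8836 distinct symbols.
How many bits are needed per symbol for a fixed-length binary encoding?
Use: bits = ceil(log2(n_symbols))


log2(8836) = 13.1092
Bracket: 2^13 = 8192 < 8836 <= 2^14 = 16384
So ceil(log2(8836)) = 14

bits = ceil(log2(8836)) = ceil(13.1092) = 14 bits


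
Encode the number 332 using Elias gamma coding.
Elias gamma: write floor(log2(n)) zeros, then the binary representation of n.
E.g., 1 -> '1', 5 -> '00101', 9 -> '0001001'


num_bits = floor(log2(332)) + 1 = 9
leading_zeros = num_bits - 1 = 8
binary(332) = 101001100

Elias gamma(332) = '00000000' + '101001100' = 00000000101001100 (17 bits)


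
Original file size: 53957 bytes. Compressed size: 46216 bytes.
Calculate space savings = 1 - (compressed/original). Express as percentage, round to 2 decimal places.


ratio = compressed/original = 46216/53957 = 0.856534
savings = 1 - ratio = 1 - 0.856534 = 0.143466
as a percentage: 0.143466 * 100 = 14.35%

Space savings = 1 - 46216/53957 = 14.35%


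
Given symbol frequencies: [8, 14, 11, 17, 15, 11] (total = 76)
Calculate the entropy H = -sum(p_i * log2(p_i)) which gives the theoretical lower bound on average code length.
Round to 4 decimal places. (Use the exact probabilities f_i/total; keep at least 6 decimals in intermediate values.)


Per-symbol terms -p_i * log2(p_i) with p_i = f_i/76:
  p = 8/76 = 0.105263: log2(p) = -3.247928, -p*log2(p) = 0.341887
  p = 14/76 = 0.184211: log2(p) = -2.440573, -p*log2(p) = 0.449579
  p = 11/76 = 0.144737: log2(p) = -2.788496, -p*log2(p) = 0.403598
  p = 17/76 = 0.223684: log2(p) = -2.160465, -p*log2(p) = 0.483262
  p = 15/76 = 0.197368: log2(p) = -2.341037, -p*log2(p) = 0.462047
  p = 11/76 = 0.144737: log2(p) = -2.788496, -p*log2(p) = 0.403598
H = 0.341887 + 0.449579 + 0.403598 + 0.483262 + 0.462047 + 0.403598 = 2.543971

H = 2.544 bits/symbol


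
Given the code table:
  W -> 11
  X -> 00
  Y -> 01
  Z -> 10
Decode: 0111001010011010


Decoding:
01 -> Y
11 -> W
00 -> X
10 -> Z
10 -> Z
01 -> Y
10 -> Z
10 -> Z


Result: YWXZZYZZ


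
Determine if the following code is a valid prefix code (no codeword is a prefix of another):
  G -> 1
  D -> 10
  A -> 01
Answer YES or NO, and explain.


Checking each pair (does one codeword prefix another?):
  G='1' vs D='10': prefix -- VIOLATION

NO -- this is NOT a valid prefix code. G (1) is a prefix of D (10).


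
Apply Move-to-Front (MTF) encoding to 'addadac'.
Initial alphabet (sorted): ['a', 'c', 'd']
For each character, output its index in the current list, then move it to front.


MTF encoding:
'a': index 0 in ['a', 'c', 'd'] -> ['a', 'c', 'd']
'd': index 2 in ['a', 'c', 'd'] -> ['d', 'a', 'c']
'd': index 0 in ['d', 'a', 'c'] -> ['d', 'a', 'c']
'a': index 1 in ['d', 'a', 'c'] -> ['a', 'd', 'c']
'd': index 1 in ['a', 'd', 'c'] -> ['d', 'a', 'c']
'a': index 1 in ['d', 'a', 'c'] -> ['a', 'd', 'c']
'c': index 2 in ['a', 'd', 'c'] -> ['c', 'a', 'd']


Output: [0, 2, 0, 1, 1, 1, 2]


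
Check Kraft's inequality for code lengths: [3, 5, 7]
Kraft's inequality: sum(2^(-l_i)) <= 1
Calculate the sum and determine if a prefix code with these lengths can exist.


Sum = 2^(-3) + 2^(-5) + 2^(-7)
    = 0.125 + 0.03125 + 0.0078125
    = 21/128 = 0.1640625
Since 0.1640625 <= 1, Kraft's inequality IS satisfied.
A prefix code with these lengths CAN exist.

Kraft sum = 0.1640625. Satisfied.


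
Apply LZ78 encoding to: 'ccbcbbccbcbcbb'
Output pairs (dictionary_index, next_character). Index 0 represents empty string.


LZ78 encoding steps:
Dictionary: {0: ''}
Step 1: w='' (idx 0), next='c' -> output (0, 'c'), add 'c' as idx 1
Step 2: w='c' (idx 1), next='b' -> output (1, 'b'), add 'cb' as idx 2
Step 3: w='cb' (idx 2), next='b' -> output (2, 'b'), add 'cbb' as idx 3
Step 4: w='c' (idx 1), next='c' -> output (1, 'c'), add 'cc' as idx 4
Step 5: w='' (idx 0), next='b' -> output (0, 'b'), add 'b' as idx 5
Step 6: w='cb' (idx 2), next='c' -> output (2, 'c'), add 'cbc' as idx 6
Step 7: w='b' (idx 5), next='b' -> output (5, 'b'), add 'bb' as idx 7


Encoded: [(0, 'c'), (1, 'b'), (2, 'b'), (1, 'c'), (0, 'b'), (2, 'c'), (5, 'b')]


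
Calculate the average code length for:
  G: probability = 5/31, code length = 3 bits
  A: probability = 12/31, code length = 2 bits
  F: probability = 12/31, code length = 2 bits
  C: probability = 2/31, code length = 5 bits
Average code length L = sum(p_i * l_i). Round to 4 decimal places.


Weighted contributions p_i * l_i:
  G: (5/31) * 3 = 15/31
  A: (12/31) * 2 = 24/31
  F: (12/31) * 2 = 24/31
  C: (2/31) * 5 = 10/31
Sum = (15 + 24 + 24 + 10)/31 = 73/31

L = 73/31 = 2.3548 bits/symbol


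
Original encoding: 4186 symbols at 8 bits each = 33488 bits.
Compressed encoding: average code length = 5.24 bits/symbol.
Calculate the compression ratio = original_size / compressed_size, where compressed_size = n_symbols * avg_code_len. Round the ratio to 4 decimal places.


original_size = n_symbols * orig_bits = 4186 * 8 = 33488 bits
compressed_size = n_symbols * avg_code_len = 4186 * 5.24 = 21934.64 bits
ratio = original_size / compressed_size = 33488 / 21934.64 = 1.5267

Compression ratio = 1.5267


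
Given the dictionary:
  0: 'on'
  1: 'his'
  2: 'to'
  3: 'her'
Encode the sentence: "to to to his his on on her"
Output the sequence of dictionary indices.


Look up each word in the dictionary:
  'to' -> 2
  'to' -> 2
  'to' -> 2
  'his' -> 1
  'his' -> 1
  'on' -> 0
  'on' -> 0
  'her' -> 3

Encoded: [2, 2, 2, 1, 1, 0, 0, 3]


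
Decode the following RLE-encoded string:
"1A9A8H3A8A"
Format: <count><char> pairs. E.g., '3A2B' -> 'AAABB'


Expanding each <count><char> pair:
  1A -> 'A'
  9A -> 'AAAAAAAAA'
  8H -> 'HHHHHHHH'
  3A -> 'AAA'
  8A -> 'AAAAAAAA'

Decoded = AAAAAAAAAAHHHHHHHHAAAAAAAAAAA


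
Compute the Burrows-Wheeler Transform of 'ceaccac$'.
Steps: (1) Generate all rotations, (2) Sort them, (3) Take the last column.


Rotations (sorted):
  0: $ceaccac -> last char: c
  1: ac$ceacc -> last char: c
  2: accac$ce -> last char: e
  3: c$ceacca -> last char: a
  4: cac$ceac -> last char: c
  5: ccac$cea -> last char: a
  6: ceaccac$ -> last char: $
  7: eaccac$c -> last char: c


BWT = cceaca$c


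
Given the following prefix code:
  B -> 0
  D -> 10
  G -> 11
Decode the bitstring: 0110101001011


Decoding step by step:
Bits 0 -> B
Bits 11 -> G
Bits 0 -> B
Bits 10 -> D
Bits 10 -> D
Bits 0 -> B
Bits 10 -> D
Bits 11 -> G


Decoded message: BGBDDBDG


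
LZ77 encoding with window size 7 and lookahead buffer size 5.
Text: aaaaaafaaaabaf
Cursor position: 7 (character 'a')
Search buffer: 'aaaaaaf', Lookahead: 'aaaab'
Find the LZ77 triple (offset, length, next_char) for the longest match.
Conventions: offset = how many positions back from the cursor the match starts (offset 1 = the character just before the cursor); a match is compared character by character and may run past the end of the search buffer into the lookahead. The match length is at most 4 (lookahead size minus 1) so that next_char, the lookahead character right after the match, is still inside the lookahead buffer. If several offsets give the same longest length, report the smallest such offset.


Try each offset into the search buffer:
  offset=1 (pos 6, char 'f'): match length 0
  offset=2 (pos 5, char 'a'): match length 1
  offset=3 (pos 4, char 'a'): match length 2
  offset=4 (pos 3, char 'a'): match length 3
  offset=5 (pos 2, char 'a'): match length 4
  offset=6 (pos 1, char 'a'): match length 4
  offset=7 (pos 0, char 'a'): match length 4
Longest match has length 4, found at offsets 5, 6, 7; take the smallest, offset 5.
next_char = character at position 7 + 4 = 11 -> 'b'

Best match: offset=5, length=4 (matching 'aaaa' starting at position 2)
LZ77 triple: (5, 4, 'b')


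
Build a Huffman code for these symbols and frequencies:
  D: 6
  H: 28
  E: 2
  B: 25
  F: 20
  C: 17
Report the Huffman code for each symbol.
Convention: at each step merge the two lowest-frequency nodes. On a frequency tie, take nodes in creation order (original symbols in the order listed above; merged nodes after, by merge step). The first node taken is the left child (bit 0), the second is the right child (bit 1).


Huffman tree construction:
Step 1: Merge E(2) + D(6) = 8
Step 2: Merge (E+D)(8) + C(17) = 25
Step 3: Merge F(20) + B(25) = 45
Step 4: Merge ((E+D)+C)(25) + H(28) = 53
Step 5: Merge (F+B)(45) + (((E+D)+C)+H)(53) = 98
Read each symbol's code off the tree from the root (left child = 0, right child = 1).

Codes:
  D: 1001 (length 4)
  H: 11 (length 2)
  E: 1000 (length 4)
  B: 01 (length 2)
  F: 00 (length 2)
  C: 101 (length 3)
Average code length: 229/98 = 2.3367 bits/symbol


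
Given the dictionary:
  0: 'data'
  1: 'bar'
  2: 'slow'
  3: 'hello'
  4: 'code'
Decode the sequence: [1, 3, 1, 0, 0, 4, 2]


Look up each index in the dictionary:
  1 -> 'bar'
  3 -> 'hello'
  1 -> 'bar'
  0 -> 'data'
  0 -> 'data'
  4 -> 'code'
  2 -> 'slow'

Decoded: "bar hello bar data data code slow"


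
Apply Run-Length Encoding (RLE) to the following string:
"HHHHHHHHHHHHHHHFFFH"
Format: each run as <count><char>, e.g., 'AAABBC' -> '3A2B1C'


Scanning runs left to right:
  i=0: run of 'H' x 15 -> '15H'
  i=15: run of 'F' x 3 -> '3F'
  i=18: run of 'H' x 1 -> '1H'

RLE = 15H3F1H


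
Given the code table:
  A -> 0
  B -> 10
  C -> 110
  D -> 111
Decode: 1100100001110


Decoding:
110 -> C
0 -> A
10 -> B
0 -> A
0 -> A
0 -> A
111 -> D
0 -> A


Result: CABAAADA


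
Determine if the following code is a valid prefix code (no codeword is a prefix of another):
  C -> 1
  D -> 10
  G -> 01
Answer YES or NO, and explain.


Checking each pair (does one codeword prefix another?):
  C='1' vs D='10': prefix -- VIOLATION

NO -- this is NOT a valid prefix code. C (1) is a prefix of D (10).


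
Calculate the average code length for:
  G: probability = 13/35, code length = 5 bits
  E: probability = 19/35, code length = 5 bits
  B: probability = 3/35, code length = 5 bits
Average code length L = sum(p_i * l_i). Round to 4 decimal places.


Weighted contributions p_i * l_i:
  G: (13/35) * 5 = 65/35
  E: (19/35) * 5 = 95/35
  B: (3/35) * 5 = 15/35
Sum = (65 + 95 + 15)/35 = 175/35

L = 175/35 = 5.0000 bits/symbol


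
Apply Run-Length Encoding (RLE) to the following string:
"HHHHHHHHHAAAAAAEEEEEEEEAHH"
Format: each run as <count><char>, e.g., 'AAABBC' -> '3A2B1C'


Scanning runs left to right:
  i=0: run of 'H' x 9 -> '9H'
  i=9: run of 'A' x 6 -> '6A'
  i=15: run of 'E' x 8 -> '8E'
  i=23: run of 'A' x 1 -> '1A'
  i=24: run of 'H' x 2 -> '2H'

RLE = 9H6A8E1A2H


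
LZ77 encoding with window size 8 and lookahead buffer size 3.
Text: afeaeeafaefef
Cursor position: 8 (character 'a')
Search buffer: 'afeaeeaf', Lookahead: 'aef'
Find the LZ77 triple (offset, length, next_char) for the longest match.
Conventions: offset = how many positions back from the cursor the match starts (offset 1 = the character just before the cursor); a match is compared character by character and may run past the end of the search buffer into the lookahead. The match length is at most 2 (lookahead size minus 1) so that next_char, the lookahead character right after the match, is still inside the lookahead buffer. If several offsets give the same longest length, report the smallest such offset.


Try each offset into the search buffer:
  offset=1 (pos 7, char 'f'): match length 0
  offset=2 (pos 6, char 'a'): match length 1
  offset=3 (pos 5, char 'e'): match length 0
  offset=4 (pos 4, char 'e'): match length 0
  offset=5 (pos 3, char 'a'): match length 2
  offset=6 (pos 2, char 'e'): match length 0
  offset=7 (pos 1, char 'f'): match length 0
  offset=8 (pos 0, char 'a'): match length 1
Longest match has length 2 at offset 5.
next_char = character at position 8 + 2 = 10 -> 'f'

Best match: offset=5, length=2 (matching 'ae' starting at position 3)
LZ77 triple: (5, 2, 'f')


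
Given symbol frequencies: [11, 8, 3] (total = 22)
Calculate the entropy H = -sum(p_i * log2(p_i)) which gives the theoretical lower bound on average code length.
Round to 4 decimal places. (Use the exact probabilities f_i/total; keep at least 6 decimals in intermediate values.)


Per-symbol terms -p_i * log2(p_i) with p_i = f_i/22:
  p = 11/22 = 0.500000: log2(p) = -1.000000, -p*log2(p) = 0.500000
  p = 8/22 = 0.363636: log2(p) = -1.459432, -p*log2(p) = 0.530702
  p = 3/22 = 0.136364: log2(p) = -2.874469, -p*log2(p) = 0.391973
H = 0.500000 + 0.530702 + 0.391973 = 1.422675

H = 1.4227 bits/symbol


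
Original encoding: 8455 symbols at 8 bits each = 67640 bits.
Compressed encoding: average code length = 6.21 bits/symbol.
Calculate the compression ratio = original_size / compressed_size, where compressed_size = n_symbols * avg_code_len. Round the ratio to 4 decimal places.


original_size = n_symbols * orig_bits = 8455 * 8 = 67640 bits
compressed_size = n_symbols * avg_code_len = 8455 * 6.21 = 52505.55 bits
ratio = original_size / compressed_size = 67640 / 52505.55 = 1.2882

Compression ratio = 1.2882


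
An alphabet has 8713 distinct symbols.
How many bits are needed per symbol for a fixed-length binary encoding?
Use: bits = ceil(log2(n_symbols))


log2(8713) = 13.089
Bracket: 2^13 = 8192 < 8713 <= 2^14 = 16384
So ceil(log2(8713)) = 14

bits = ceil(log2(8713)) = ceil(13.089) = 14 bits


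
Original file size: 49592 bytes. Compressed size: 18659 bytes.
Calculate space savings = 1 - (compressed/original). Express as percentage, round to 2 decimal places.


ratio = compressed/original = 18659/49592 = 0.37625
savings = 1 - ratio = 1 - 0.37625 = 0.62375
as a percentage: 0.62375 * 100 = 62.37%

Space savings = 1 - 18659/49592 = 62.37%


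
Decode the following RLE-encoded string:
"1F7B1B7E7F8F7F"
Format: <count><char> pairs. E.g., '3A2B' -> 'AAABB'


Expanding each <count><char> pair:
  1F -> 'F'
  7B -> 'BBBBBBB'
  1B -> 'B'
  7E -> 'EEEEEEE'
  7F -> 'FFFFFFF'
  8F -> 'FFFFFFFF'
  7F -> 'FFFFFFF'

Decoded = FBBBBBBBBEEEEEEEFFFFFFFFFFFFFFFFFFFFFF


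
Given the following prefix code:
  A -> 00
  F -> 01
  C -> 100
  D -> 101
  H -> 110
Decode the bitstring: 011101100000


Decoding step by step:
Bits 01 -> F
Bits 110 -> H
Bits 110 -> H
Bits 00 -> A
Bits 00 -> A


Decoded message: FHHAA


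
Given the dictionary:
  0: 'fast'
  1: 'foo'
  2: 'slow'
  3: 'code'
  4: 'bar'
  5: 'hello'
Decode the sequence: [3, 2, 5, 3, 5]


Look up each index in the dictionary:
  3 -> 'code'
  2 -> 'slow'
  5 -> 'hello'
  3 -> 'code'
  5 -> 'hello'

Decoded: "code slow hello code hello"


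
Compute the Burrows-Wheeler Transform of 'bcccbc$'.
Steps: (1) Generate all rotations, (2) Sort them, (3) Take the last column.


Rotations (sorted):
  0: $bcccbc -> last char: c
  1: bc$bccc -> last char: c
  2: bcccbc$ -> last char: $
  3: c$bcccb -> last char: b
  4: cbc$bcc -> last char: c
  5: ccbc$bc -> last char: c
  6: cccbc$b -> last char: b


BWT = cc$bccb


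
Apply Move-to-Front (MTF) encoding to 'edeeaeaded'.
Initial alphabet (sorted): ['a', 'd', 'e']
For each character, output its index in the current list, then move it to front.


MTF encoding:
'e': index 2 in ['a', 'd', 'e'] -> ['e', 'a', 'd']
'd': index 2 in ['e', 'a', 'd'] -> ['d', 'e', 'a']
'e': index 1 in ['d', 'e', 'a'] -> ['e', 'd', 'a']
'e': index 0 in ['e', 'd', 'a'] -> ['e', 'd', 'a']
'a': index 2 in ['e', 'd', 'a'] -> ['a', 'e', 'd']
'e': index 1 in ['a', 'e', 'd'] -> ['e', 'a', 'd']
'a': index 1 in ['e', 'a', 'd'] -> ['a', 'e', 'd']
'd': index 2 in ['a', 'e', 'd'] -> ['d', 'a', 'e']
'e': index 2 in ['d', 'a', 'e'] -> ['e', 'd', 'a']
'd': index 1 in ['e', 'd', 'a'] -> ['d', 'e', 'a']


Output: [2, 2, 1, 0, 2, 1, 1, 2, 2, 1]


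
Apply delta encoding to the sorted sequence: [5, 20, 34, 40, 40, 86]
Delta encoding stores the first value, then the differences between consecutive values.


First value: 5
Deltas:
  20 - 5 = 15
  34 - 20 = 14
  40 - 34 = 6
  40 - 40 = 0
  86 - 40 = 46


Delta encoded: [5, 15, 14, 6, 0, 46]


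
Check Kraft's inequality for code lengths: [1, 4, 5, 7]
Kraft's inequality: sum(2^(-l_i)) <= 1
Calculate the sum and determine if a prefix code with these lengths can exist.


Sum = 2^(-1) + 2^(-4) + 2^(-5) + 2^(-7)
    = 0.5 + 0.0625 + 0.03125 + 0.0078125
    = 77/128 = 0.6015625
Since 0.6015625 <= 1, Kraft's inequality IS satisfied.
A prefix code with these lengths CAN exist.

Kraft sum = 0.6015625. Satisfied.


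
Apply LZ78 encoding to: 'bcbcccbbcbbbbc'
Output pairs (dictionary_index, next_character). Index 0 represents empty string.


LZ78 encoding steps:
Dictionary: {0: ''}
Step 1: w='' (idx 0), next='b' -> output (0, 'b'), add 'b' as idx 1
Step 2: w='' (idx 0), next='c' -> output (0, 'c'), add 'c' as idx 2
Step 3: w='b' (idx 1), next='c' -> output (1, 'c'), add 'bc' as idx 3
Step 4: w='c' (idx 2), next='c' -> output (2, 'c'), add 'cc' as idx 4
Step 5: w='b' (idx 1), next='b' -> output (1, 'b'), add 'bb' as idx 5
Step 6: w='c' (idx 2), next='b' -> output (2, 'b'), add 'cb' as idx 6
Step 7: w='bb' (idx 5), next='b' -> output (5, 'b'), add 'bbb' as idx 7
Step 8: w='c' (idx 2), end of input -> output (2, '')


Encoded: [(0, 'b'), (0, 'c'), (1, 'c'), (2, 'c'), (1, 'b'), (2, 'b'), (5, 'b'), (2, '')]


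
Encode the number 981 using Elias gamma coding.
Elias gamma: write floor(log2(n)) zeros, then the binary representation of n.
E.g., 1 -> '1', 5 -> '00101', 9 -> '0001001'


num_bits = floor(log2(981)) + 1 = 10
leading_zeros = num_bits - 1 = 9
binary(981) = 1111010101

Elias gamma(981) = '000000000' + '1111010101' = 0000000001111010101 (19 bits)


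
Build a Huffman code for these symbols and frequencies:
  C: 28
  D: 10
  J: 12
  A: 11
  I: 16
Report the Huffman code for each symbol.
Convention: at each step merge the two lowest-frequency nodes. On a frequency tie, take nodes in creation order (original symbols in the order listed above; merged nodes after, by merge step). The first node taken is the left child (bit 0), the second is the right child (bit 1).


Huffman tree construction:
Step 1: Merge D(10) + A(11) = 21
Step 2: Merge J(12) + I(16) = 28
Step 3: Merge (D+A)(21) + C(28) = 49
Step 4: Merge (J+I)(28) + ((D+A)+C)(49) = 77
Read each symbol's code off the tree from the root (left child = 0, right child = 1).

Codes:
  C: 11 (length 2)
  D: 100 (length 3)
  J: 00 (length 2)
  A: 101 (length 3)
  I: 01 (length 2)
Average code length: 175/77 = 2.2727 bits/symbol


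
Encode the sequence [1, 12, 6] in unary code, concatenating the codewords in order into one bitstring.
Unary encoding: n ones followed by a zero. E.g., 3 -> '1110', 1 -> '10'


Encode each number as n ones followed by a terminating 0:
  1 -> 10 (2 bits)
  12 -> 1111111111110 (13 bits)
  6 -> 1111110 (7 bits)
Total length = 2 + 13 + 7 = 22 bits.

Unary([1, 12, 6]) = 1011111111111101111110 (22 bits)


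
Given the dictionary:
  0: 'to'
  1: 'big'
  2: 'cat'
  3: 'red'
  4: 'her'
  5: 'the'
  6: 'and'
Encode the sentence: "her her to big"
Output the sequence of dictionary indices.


Look up each word in the dictionary:
  'her' -> 4
  'her' -> 4
  'to' -> 0
  'big' -> 1

Encoded: [4, 4, 0, 1]


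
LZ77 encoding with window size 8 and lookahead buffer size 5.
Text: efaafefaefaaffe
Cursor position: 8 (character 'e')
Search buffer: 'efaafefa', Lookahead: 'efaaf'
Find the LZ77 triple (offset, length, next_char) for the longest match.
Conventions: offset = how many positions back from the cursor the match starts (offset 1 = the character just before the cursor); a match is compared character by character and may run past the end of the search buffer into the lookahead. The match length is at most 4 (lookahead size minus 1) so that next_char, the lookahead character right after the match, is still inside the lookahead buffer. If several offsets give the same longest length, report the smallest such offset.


Try each offset into the search buffer:
  offset=1 (pos 7, char 'a'): match length 0
  offset=2 (pos 6, char 'f'): match length 0
  offset=3 (pos 5, char 'e'): match length 3
  offset=4 (pos 4, char 'f'): match length 0
  offset=5 (pos 3, char 'a'): match length 0
  offset=6 (pos 2, char 'a'): match length 0
  offset=7 (pos 1, char 'f'): match length 0
  offset=8 (pos 0, char 'e'): match length 4
Longest match has length 4 at offset 8.
next_char = character at position 8 + 4 = 12 -> 'f'

Best match: offset=8, length=4 (matching 'efaa' starting at position 0)
LZ77 triple: (8, 4, 'f')
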